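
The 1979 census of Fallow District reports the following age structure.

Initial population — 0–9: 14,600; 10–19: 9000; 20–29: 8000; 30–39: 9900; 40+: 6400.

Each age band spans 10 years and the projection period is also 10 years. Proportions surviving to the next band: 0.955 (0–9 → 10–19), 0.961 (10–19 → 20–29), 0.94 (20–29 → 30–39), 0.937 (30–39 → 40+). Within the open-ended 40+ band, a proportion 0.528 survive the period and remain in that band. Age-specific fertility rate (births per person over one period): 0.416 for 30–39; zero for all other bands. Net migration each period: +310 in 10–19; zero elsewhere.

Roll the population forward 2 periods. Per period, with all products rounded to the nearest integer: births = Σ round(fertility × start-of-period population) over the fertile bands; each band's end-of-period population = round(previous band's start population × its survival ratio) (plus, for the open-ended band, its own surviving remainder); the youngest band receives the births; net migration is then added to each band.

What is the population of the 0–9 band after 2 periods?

Period 1:
Births: 9900 × 0.416 = 4118
10–19: 14600 × 0.955 = 13943
20–29: 9000 × 0.961 = 8649
30–39: 8000 × 0.94 = 7520
40+: 9900 × 0.937 + 6400 × 0.528 = 9276 + 3379 = 12655
Net migration: 10–19 + 310 → 14253
→ [4118, 14253, 8649, 7520, 12655]
Period 2:
Births: 7520 × 0.416 = 3128
10–19: 4118 × 0.955 = 3933
20–29: 14253 × 0.961 = 13697
30–39: 8649 × 0.94 = 8130
40+: 7520 × 0.937 + 12655 × 0.528 = 7046 + 6682 = 13728
Net migration: 10–19 + 310 → 4243
→ [3128, 4243, 13697, 8130, 13728]

3128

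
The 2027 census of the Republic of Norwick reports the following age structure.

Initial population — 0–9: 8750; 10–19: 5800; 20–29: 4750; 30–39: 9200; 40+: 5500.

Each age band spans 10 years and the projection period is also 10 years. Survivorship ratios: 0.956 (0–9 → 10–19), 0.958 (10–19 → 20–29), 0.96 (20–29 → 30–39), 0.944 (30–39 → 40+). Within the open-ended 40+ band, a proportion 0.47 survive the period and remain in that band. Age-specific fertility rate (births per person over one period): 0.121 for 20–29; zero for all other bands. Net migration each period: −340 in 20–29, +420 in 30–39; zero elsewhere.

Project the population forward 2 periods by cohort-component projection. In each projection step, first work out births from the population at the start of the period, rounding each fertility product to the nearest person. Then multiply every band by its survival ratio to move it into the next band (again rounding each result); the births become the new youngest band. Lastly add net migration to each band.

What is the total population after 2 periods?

24280

Let group 1 be 0–9 through group 5 = 40+.
Period 1:
Births: 4750 × 0.121 = 575
Group 2: 8750 × 0.956 = 8365
Group 3: 5800 × 0.958 = 5556
Group 4: 4750 × 0.96 = 4560
Group 5: 9200 × 0.944 + 5500 × 0.47 = 8685 + 2585 = 11270
Net migration: Group 3 − 340 → 5216; Group 4 + 420 → 4980
Giving 575 / 8365 / 5216 / 4980 / 11270.
Period 2:
Births: 5216 × 0.121 = 631
Group 2: 575 × 0.956 = 550
Group 3: 8365 × 0.958 = 8014
Group 4: 5216 × 0.96 = 5007
Group 5: 4980 × 0.944 + 11270 × 0.47 = 4701 + 5297 = 9998
Net migration: Group 3 − 340 → 7674; Group 4 + 420 → 5427
Giving 631 / 550 / 7674 / 5427 / 9998.
Total after period 2: 631 + 550 + 7674 + 5427 + 9998 = 24280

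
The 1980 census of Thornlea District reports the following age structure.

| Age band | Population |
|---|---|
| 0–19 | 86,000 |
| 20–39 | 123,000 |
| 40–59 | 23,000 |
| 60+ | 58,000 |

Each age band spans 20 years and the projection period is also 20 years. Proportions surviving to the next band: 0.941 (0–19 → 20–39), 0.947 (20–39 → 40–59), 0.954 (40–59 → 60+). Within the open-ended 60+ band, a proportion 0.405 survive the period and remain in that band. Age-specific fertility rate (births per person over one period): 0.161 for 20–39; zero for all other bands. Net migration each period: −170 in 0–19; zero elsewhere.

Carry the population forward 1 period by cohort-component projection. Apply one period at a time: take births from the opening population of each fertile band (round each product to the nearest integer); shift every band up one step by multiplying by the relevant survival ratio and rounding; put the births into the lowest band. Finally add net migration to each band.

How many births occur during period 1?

— Period 1 —
Births: 123000 × 0.161 = 19803
20–39: 86000 × 0.941 = 80926
40–59: 123000 × 0.947 = 116481
60+: 23000 × 0.954 + 58000 × 0.405 = 21942 + 23490 = 45432
Net migration: 0–19 − 170 → 19633
Giving 19633 / 80926 / 116481 / 45432.

19803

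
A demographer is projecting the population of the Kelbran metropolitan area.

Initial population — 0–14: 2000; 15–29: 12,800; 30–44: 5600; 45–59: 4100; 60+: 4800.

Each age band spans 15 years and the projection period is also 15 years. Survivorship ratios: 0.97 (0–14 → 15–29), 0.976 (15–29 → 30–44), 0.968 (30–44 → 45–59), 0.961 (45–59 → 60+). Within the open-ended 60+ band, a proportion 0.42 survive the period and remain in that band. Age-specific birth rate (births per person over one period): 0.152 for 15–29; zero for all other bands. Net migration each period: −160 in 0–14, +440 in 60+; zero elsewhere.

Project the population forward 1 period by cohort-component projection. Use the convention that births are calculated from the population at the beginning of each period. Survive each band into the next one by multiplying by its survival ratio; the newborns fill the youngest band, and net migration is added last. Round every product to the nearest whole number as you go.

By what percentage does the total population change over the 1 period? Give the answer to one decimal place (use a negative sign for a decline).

-4.3

Let group 1 be 0–14 through group 5 = 60+.
— Period 1 —
Births: 12800 × 0.152 = 1946
Group 2: 2000 × 0.97 = 1940
Group 3: 12800 × 0.976 = 12493
Group 4: 5600 × 0.968 = 5421
Group 5: 4100 × 0.961 + 4800 × 0.42 = 3940 + 2016 = 5956
Net migration: Group 1 − 160 → 1786; Group 5 + 440 → 6396
Giving 1786 / 1940 / 12493 / 5421 / 6396.
Total: 29300 → 28036; change = -1264; percentage change = -4.3%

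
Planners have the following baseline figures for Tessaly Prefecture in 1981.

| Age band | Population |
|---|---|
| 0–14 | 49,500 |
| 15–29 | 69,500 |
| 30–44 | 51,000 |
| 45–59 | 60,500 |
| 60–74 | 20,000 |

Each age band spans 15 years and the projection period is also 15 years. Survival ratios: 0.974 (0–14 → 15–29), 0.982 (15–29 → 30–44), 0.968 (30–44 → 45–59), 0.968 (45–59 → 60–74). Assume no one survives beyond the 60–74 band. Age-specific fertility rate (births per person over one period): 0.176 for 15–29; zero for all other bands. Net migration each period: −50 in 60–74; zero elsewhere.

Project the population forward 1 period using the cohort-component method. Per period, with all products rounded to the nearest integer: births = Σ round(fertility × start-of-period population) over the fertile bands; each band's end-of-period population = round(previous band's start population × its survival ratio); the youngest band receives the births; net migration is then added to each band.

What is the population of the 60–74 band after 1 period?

58514

Let group 1 be 0–14 through group 5 = 60–74.
Period 1.
Births: 69500 × 0.176 = 12232
Group 2: 49500 × 0.974 = 48213
Group 3: 69500 × 0.982 = 68249
Group 4: 51000 × 0.968 = 49368
Group 5: 60500 × 0.968 = 58564
Net migration: Group 5 − 50 → 58514
End of period: [12232, 48213, 68249, 49368, 58514]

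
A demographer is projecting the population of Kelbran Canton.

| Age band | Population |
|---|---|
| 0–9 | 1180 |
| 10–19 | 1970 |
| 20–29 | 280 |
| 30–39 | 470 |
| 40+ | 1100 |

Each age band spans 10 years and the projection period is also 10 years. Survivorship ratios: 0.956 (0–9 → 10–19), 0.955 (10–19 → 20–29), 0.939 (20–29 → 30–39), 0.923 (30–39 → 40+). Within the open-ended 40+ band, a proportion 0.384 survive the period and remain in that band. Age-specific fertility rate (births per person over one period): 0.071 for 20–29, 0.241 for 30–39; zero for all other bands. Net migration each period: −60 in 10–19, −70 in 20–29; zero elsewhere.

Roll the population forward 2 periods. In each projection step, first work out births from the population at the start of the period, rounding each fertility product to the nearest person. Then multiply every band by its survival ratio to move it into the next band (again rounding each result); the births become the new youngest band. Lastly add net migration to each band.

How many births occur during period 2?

192

— Period 1 —
Births: 280 × 0.071 = 20  |  470 × 0.241 = 113 ⇒ total 133
10–19: 1180 × 0.956 = 1128
20–29: 1970 × 0.955 = 1881
30–39: 280 × 0.939 = 263
40+: 470 × 0.923 + 1100 × 0.384 = 434 + 422 = 856
Net migration: 10–19 − 60 → 1068; 20–29 − 70 → 1811
End of period: [133, 1068, 1811, 263, 856]
— Period 2 —
Births: 1811 × 0.071 = 129  |  263 × 0.241 = 63 ⇒ total 192
10–19: 133 × 0.956 = 127
20–29: 1068 × 0.955 = 1020
30–39: 1811 × 0.939 = 1701
40+: 263 × 0.923 + 856 × 0.384 = 243 + 329 = 572
Net migration: 10–19 − 60 → 67; 20–29 − 70 → 950
End of period: [192, 67, 950, 1701, 572]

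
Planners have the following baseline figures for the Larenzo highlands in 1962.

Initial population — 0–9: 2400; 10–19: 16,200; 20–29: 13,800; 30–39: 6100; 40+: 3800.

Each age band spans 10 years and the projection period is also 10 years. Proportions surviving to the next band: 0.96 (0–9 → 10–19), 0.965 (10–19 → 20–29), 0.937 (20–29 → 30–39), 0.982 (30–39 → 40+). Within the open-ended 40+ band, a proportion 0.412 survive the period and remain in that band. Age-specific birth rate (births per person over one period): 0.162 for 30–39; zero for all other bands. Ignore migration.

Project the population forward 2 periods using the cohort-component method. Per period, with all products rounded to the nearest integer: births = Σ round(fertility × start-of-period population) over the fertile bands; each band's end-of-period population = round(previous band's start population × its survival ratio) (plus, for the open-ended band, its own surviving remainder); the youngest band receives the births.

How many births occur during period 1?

988

After projecting period 1:
Births: 6100 * 0.162 = 988
10–19: 2400 * 0.96 = 2304
20–29: 16200 * 0.965 = 15633
30–39: 13800 * 0.937 = 12931
40+: 6100 * 0.982 + 3800 * 0.412 = 5990 + 1566 = 7556
Giving 988 / 2304 / 15633 / 12931 / 7556.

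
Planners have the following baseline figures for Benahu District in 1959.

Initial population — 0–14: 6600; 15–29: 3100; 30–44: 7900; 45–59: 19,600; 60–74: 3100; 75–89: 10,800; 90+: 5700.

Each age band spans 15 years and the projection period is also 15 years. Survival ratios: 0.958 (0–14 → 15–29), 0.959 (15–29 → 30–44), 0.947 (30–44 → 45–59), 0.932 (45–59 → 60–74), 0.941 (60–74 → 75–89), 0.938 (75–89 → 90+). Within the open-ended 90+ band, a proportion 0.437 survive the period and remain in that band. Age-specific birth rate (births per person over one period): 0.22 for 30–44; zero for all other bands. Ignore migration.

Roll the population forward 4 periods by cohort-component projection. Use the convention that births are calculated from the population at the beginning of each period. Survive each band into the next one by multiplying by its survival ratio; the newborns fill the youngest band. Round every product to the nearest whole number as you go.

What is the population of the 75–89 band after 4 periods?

2469

(Groups numbered youngest = 1 to oldest = 7.)
— Period 1 —
Births: 7900 × 0.22 = 1738
Group 2: 6600 × 0.958 = 6323
Group 3: 3100 × 0.959 = 2973
Group 4: 7900 × 0.947 = 7481
Group 5: 19600 × 0.932 = 18267
Group 6: 3100 × 0.941 = 2917
Group 7: 10800 × 0.938 + 5700 × 0.437 = 10130 + 2491 = 12621
Giving 1738 / 6323 / 2973 / 7481 / 18267 / 2917 / 12621.
— Period 2 —
Births: 2973 × 0.22 = 654
Group 2: 1738 × 0.958 = 1665
Group 3: 6323 × 0.959 = 6064
Group 4: 2973 × 0.947 = 2815
Group 5: 7481 × 0.932 = 6972
Group 6: 18267 × 0.941 = 17189
Group 7: 2917 × 0.938 + 12621 × 0.437 = 2736 + 5515 = 8251
Giving 654 / 1665 / 6064 / 2815 / 6972 / 17189 / 8251.
— Period 3 —
Births: 6064 × 0.22 = 1334
Group 2: 654 × 0.958 = 627
Group 3: 1665 × 0.959 = 1597
Group 4: 6064 × 0.947 = 5743
Group 5: 2815 × 0.932 = 2624
Group 6: 6972 × 0.941 = 6561
Group 7: 17189 × 0.938 + 8251 × 0.437 = 16123 + 3606 = 19729
Giving 1334 / 627 / 1597 / 5743 / 2624 / 6561 / 19729.
— Period 4 —
Births: 1597 × 0.22 = 351
Group 2: 1334 × 0.958 = 1278
Group 3: 627 × 0.959 = 601
Group 4: 1597 × 0.947 = 1512
Group 5: 5743 × 0.932 = 5352
Group 6: 2624 × 0.941 = 2469
Group 7: 6561 × 0.938 + 19729 × 0.437 = 6154 + 8622 = 14776
Giving 351 / 1278 / 601 / 1512 / 5352 / 2469 / 14776.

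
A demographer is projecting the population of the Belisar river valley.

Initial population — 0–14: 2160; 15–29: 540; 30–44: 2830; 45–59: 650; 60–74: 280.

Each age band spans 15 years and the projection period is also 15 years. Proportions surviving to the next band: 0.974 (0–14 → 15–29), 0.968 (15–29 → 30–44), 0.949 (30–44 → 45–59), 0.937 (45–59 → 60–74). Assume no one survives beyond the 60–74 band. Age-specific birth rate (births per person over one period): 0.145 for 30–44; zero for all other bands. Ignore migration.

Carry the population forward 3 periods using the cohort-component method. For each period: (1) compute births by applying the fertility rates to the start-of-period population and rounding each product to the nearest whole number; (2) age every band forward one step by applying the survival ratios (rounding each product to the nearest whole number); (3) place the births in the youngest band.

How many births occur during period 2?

76

— Period 1 —
Births: 2830 × 0.145 = 410
15–29: 2160 × 0.974 = 2104
30–44: 540 × 0.968 = 523
45–59: 2830 × 0.949 = 2686
60–74: 650 × 0.937 = 609
Population now: 0–14=410, 15–29=2104, 30–44=523, 45–59=2686, 60–74=609
— Period 2 —
Births: 523 × 0.145 = 76
15–29: 410 × 0.974 = 399
30–44: 2104 × 0.968 = 2037
45–59: 523 × 0.949 = 496
60–74: 2686 × 0.937 = 2517
Population now: 0–14=76, 15–29=399, 30–44=2037, 45–59=496, 60–74=2517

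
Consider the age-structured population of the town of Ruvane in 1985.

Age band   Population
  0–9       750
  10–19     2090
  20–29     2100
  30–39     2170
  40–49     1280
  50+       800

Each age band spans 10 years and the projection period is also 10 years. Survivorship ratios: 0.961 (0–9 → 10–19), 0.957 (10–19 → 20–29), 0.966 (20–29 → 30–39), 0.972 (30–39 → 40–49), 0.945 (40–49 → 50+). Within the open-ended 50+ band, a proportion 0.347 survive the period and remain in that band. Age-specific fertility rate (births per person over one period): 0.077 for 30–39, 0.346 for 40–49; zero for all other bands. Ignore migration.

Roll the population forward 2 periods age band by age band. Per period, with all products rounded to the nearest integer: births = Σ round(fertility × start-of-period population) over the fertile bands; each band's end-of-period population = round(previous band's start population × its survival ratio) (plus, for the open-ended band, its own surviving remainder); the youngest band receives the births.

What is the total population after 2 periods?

Let band 1 be 0–9 through band 6 = 50+.
After projecting period 1:
Births: 2170 × 0.077 = 167 ; 1280 × 0.346 = 443 — total 610
Band 2: 750 × 0.961 = 721
Band 3: 2090 × 0.957 = 2000
Band 4: 2100 × 0.966 = 2029
Band 5: 2170 × 0.972 = 2109
Band 6: 1280 × 0.945 + 800 × 0.347 = 1210 + 278 = 1488
Population now: 0–9=610, 10–19=721, 20–29=2000, 30–39=2029, 40–49=2109, 50+=1488
After projecting period 2:
Births: 2029 × 0.077 = 156 ; 2109 × 0.346 = 730 — total 886
Band 2: 610 × 0.961 = 586
Band 3: 721 × 0.957 = 690
Band 4: 2000 × 0.966 = 1932
Band 5: 2029 × 0.972 = 1972
Band 6: 2109 × 0.945 + 1488 × 0.347 = 1993 + 516 = 2509
Population now: 0–9=886, 10–19=586, 20–29=690, 30–39=1932, 40–49=1972, 50+=2509
Total after period 2: 886 + 586 + 690 + 1932 + 1972 + 2509 = 8575

8575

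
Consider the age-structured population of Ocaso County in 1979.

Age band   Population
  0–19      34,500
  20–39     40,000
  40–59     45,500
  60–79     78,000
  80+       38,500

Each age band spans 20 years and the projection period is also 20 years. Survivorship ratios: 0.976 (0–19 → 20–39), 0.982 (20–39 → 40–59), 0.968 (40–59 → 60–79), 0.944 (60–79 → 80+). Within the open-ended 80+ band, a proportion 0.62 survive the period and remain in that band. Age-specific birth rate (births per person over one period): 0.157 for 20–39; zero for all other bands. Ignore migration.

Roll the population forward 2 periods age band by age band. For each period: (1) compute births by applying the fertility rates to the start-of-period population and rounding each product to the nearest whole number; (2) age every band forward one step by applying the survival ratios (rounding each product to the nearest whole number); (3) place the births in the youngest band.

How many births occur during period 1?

6280

(Bands numbered youngest = 1 to oldest = 5.)
After projecting period 1:
Births: 40000 × 0.157 = 6280
Band 2: 34500 × 0.976 = 33672
Band 3: 40000 × 0.982 = 39280
Band 4: 45500 × 0.968 = 44044
Band 5: 78000 × 0.944 + 38500 × 0.62 = 73632 + 23870 = 97502
End of period: [6280, 33672, 39280, 44044, 97502]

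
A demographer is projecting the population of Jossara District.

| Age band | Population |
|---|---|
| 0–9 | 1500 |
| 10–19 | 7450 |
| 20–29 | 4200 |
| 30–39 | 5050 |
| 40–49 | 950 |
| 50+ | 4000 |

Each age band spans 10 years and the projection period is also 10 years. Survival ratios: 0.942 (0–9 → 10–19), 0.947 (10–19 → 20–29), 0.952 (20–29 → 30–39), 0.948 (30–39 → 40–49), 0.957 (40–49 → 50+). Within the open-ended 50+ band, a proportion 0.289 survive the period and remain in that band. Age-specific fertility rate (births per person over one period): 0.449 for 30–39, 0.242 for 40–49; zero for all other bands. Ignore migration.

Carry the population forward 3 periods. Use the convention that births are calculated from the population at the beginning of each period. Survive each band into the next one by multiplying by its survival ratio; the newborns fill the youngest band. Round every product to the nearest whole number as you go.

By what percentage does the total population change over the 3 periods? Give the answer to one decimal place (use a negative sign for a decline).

Period 1:
Births: 5050 * 0.449 = 2267, 950 * 0.242 = 230 — total 2497
10–19: 1500 * 0.942 = 1413
20–29: 7450 * 0.947 = 7055
30–39: 4200 * 0.952 = 3998
40–49: 5050 * 0.948 = 4787
50+: 950 * 0.957 + 4000 * 0.289 = 909 + 1156 = 2065
Giving 2497 / 1413 / 7055 / 3998 / 4787 / 2065.
Period 2:
Births: 3998 * 0.449 = 1795, 4787 * 0.242 = 1158 — total 2953
10–19: 2497 * 0.942 = 2352
20–29: 1413 * 0.947 = 1338
30–39: 7055 * 0.952 = 6716
40–49: 3998 * 0.948 = 3790
50+: 4787 * 0.957 + 2065 * 0.289 = 4581 + 597 = 5178
Giving 2953 / 2352 / 1338 / 6716 / 3790 / 5178.
Period 3:
Births: 6716 * 0.449 = 3015, 3790 * 0.242 = 917 — total 3932
10–19: 2953 * 0.942 = 2782
20–29: 2352 * 0.947 = 2227
30–39: 1338 * 0.952 = 1274
40–49: 6716 * 0.948 = 6367
50+: 3790 * 0.957 + 5178 * 0.289 = 3627 + 1496 = 5123
Giving 3932 / 2782 / 2227 / 1274 / 6367 / 5123.
Total: 23150 → 21705; change = -1445; percentage change = -6.2%

-6.2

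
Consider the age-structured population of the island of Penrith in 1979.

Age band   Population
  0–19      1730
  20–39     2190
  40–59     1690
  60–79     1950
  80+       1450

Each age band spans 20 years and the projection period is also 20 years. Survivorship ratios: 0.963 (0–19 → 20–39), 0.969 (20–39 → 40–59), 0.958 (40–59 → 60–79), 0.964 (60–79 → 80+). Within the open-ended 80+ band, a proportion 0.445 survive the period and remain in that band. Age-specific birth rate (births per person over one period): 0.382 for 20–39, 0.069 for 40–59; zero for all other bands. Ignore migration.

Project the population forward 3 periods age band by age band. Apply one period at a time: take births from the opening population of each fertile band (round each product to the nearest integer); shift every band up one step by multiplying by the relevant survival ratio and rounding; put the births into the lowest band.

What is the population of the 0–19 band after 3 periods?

462

Numbering the groups 1..5 from youngest to oldest:
Period 1.
Births: 2190 × 0.382 = 837, 1690 × 0.069 = 117 → total 954
Group 2: 1730 × 0.963 = 1666
Group 3: 2190 × 0.969 = 2122
Group 4: 1690 × 0.958 = 1619
Group 5: 1950 × 0.964 + 1450 × 0.445 = 1880 + 645 = 2525
Giving 954 / 1666 / 2122 / 1619 / 2525.
Period 2.
Births: 1666 × 0.382 = 636, 2122 × 0.069 = 146 → total 782
Group 2: 954 × 0.963 = 919
Group 3: 1666 × 0.969 = 1614
Group 4: 2122 × 0.958 = 2033
Group 5: 1619 × 0.964 + 2525 × 0.445 = 1561 + 1124 = 2685
Giving 782 / 919 / 1614 / 2033 / 2685.
Period 3.
Births: 919 × 0.382 = 351, 1614 × 0.069 = 111 → total 462
Group 2: 782 × 0.963 = 753
Group 3: 919 × 0.969 = 891
Group 4: 1614 × 0.958 = 1546
Group 5: 2033 × 0.964 + 2685 × 0.445 = 1960 + 1195 = 3155
Giving 462 / 753 / 891 / 1546 / 3155.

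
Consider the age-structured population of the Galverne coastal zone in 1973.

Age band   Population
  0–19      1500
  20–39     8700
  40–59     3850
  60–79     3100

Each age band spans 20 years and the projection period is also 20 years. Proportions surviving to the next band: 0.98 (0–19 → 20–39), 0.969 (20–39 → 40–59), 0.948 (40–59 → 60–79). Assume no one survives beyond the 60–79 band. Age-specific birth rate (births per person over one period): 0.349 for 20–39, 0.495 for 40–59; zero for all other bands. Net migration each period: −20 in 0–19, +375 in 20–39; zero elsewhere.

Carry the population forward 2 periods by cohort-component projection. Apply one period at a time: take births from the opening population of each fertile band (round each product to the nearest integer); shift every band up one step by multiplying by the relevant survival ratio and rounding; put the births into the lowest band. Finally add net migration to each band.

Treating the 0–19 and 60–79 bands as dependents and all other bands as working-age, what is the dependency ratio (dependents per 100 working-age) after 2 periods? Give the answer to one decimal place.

183.0

Period 1.
Births: 8700 × 0.349 = 3036, 3850 × 0.495 = 1906 → total 4942
20–39: 1500 × 0.98 = 1470
40–59: 8700 × 0.969 = 8430
60–79: 3850 × 0.948 = 3650
Net migration: 0–19 − 20 → 4922; 20–39 + 375 → 1845
→ [4922, 1845, 8430, 3650]
Period 2.
Births: 1845 × 0.349 = 644, 8430 × 0.495 = 4173 → total 4817
20–39: 4922 × 0.98 = 4824
40–59: 1845 × 0.969 = 1788
60–79: 8430 × 0.948 = 7992
Net migration: 0–19 − 20 → 4797; 20–39 + 375 → 5199
→ [4797, 5199, 1788, 7992]
Dependents (band 0–19 + band 60–79) = 4797 + 7992 = 12789; working-age = 6987; ratio = 12789/6987 × 100 = 183.0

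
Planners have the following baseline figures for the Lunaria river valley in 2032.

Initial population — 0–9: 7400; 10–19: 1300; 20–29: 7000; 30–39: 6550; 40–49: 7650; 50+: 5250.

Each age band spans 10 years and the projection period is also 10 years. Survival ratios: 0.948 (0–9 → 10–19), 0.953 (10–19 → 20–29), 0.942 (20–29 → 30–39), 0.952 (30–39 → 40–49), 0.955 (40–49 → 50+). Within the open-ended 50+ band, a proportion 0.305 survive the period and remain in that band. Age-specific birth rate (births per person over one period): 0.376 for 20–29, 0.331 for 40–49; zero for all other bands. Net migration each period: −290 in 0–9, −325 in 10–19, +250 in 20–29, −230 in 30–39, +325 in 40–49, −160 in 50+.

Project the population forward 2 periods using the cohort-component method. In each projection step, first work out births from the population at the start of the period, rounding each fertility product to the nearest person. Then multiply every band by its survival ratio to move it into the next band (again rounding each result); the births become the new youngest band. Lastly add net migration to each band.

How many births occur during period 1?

5164

Numbering the groups 1..6 from youngest to oldest:
Period 1:
Births: 7000 × 0.376 = 2632  |  7650 × 0.331 = 2532 → 5164
Group 2: 7400 × 0.948 = 7015
Group 3: 1300 × 0.953 = 1239
Group 4: 7000 × 0.942 = 6594
Group 5: 6550 × 0.952 = 6236
Group 6: 7650 × 0.955 + 5250 × 0.305 = 7306 + 1601 = 8907
Net migration: Group 1 − 290 → 4874; Group 2 − 325 → 6690; Group 3 + 250 → 1489; Group 4 − 230 → 6364; Group 5 + 325 → 6561; Group 6 − 160 → 8747
Giving 4874 / 6690 / 1489 / 6364 / 6561 / 8747.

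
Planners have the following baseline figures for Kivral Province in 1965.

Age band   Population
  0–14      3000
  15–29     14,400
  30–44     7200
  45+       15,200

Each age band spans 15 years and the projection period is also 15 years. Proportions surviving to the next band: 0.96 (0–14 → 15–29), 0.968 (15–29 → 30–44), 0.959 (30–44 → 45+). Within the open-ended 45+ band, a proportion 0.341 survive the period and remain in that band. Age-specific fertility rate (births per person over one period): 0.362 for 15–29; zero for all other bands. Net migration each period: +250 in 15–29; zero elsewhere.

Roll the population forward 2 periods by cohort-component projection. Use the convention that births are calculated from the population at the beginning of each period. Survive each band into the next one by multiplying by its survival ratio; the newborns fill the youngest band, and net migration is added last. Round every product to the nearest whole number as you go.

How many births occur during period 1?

5213

— Period 1 —
Births: 14400 × 0.362 = 5213
15–29: 3000 × 0.96 = 2880
30–44: 14400 × 0.968 = 13939
45+: 7200 × 0.959 + 15200 × 0.341 = 6905 + 5183 = 12088
Net migration: 15–29 + 250 → 3130
→ [5213, 3130, 13939, 12088]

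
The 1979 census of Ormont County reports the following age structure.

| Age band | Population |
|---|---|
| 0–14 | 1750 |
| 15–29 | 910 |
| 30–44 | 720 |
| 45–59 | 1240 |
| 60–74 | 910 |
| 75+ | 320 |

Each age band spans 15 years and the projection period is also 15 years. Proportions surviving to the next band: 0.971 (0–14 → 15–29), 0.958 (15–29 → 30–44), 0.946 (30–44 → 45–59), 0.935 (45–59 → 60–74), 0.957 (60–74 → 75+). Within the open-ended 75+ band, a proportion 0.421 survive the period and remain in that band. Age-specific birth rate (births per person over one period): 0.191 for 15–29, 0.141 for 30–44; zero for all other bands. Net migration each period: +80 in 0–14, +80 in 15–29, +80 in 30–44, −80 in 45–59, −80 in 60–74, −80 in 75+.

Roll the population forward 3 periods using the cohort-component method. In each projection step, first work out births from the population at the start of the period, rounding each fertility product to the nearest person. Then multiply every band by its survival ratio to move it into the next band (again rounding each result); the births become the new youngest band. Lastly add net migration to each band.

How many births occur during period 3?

Call the bands 1 to 6, youngest first.
— Period 1 —
Births: 910 × 0.191 = 174 ; 720 × 0.141 = 102 → total 276
Band 2: 1750 × 0.971 = 1699
Band 3: 910 × 0.958 = 872
Band 4: 720 × 0.946 = 681
Band 5: 1240 × 0.935 = 1159
Band 6: 910 × 0.957 + 320 × 0.421 = 871 + 135 = 1006
Net migration: Band 1 + 80 → 356; Band 2 + 80 → 1779; Band 3 + 80 → 952; Band 4 − 80 → 601; Band 5 − 80 → 1079; Band 6 − 80 → 926
End of period: [356, 1779, 952, 601, 1079, 926]
— Period 2 —
Births: 1779 × 0.191 = 340 ; 952 × 0.141 = 134 → total 474
Band 2: 356 × 0.971 = 346
Band 3: 1779 × 0.958 = 1704
Band 4: 952 × 0.946 = 901
Band 5: 601 × 0.935 = 562
Band 6: 1079 × 0.957 + 926 × 0.421 = 1033 + 390 = 1423
Net migration: Band 1 + 80 → 554; Band 2 + 80 → 426; Band 3 + 80 → 1784; Band 4 − 80 → 821; Band 5 − 80 → 482; Band 6 − 80 → 1343
End of period: [554, 426, 1784, 821, 482, 1343]
— Period 3 —
Births: 426 × 0.191 = 81 ; 1784 × 0.141 = 252 → total 333
Band 2: 554 × 0.971 = 538
Band 3: 426 × 0.958 = 408
Band 4: 1784 × 0.946 = 1688
Band 5: 821 × 0.935 = 768
Band 6: 482 × 0.957 + 1343 × 0.421 = 461 + 565 = 1026
Net migration: Band 1 + 80 → 413; Band 2 + 80 → 618; Band 3 + 80 → 488; Band 4 − 80 → 1608; Band 5 − 80 → 688; Band 6 − 80 → 946
End of period: [413, 618, 488, 1608, 688, 946]

333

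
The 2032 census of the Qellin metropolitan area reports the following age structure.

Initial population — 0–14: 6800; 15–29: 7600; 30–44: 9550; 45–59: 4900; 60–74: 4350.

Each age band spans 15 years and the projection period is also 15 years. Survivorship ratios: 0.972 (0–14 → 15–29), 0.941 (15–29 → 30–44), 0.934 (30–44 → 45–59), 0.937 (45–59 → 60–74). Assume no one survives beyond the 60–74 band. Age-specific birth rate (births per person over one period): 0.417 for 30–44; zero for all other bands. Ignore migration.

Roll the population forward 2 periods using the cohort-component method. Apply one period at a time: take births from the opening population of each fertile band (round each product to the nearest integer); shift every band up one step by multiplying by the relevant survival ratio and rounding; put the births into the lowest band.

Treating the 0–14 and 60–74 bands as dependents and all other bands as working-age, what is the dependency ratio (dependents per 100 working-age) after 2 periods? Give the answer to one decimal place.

67.6

Numbering the bands 1..5 from youngest to oldest:
[period 1]
Births: 9550 * 0.417 = 3982
Band 2: 6800 * 0.972 = 6610
Band 3: 7600 * 0.941 = 7152
Band 4: 9550 * 0.934 = 8920
Band 5: 4900 * 0.937 = 4591
Giving 3982 / 6610 / 7152 / 8920 / 4591.
[period 2]
Births: 7152 * 0.417 = 2982
Band 2: 3982 * 0.972 = 3871
Band 3: 6610 * 0.941 = 6220
Band 4: 7152 * 0.934 = 6680
Band 5: 8920 * 0.937 = 8358
Giving 2982 / 3871 / 6220 / 6680 / 8358.
Dependents (band 0–14 + band 60–74) = 2982 + 8358 = 11340; working-age = 16771; ratio = 11340/16771 × 100 = 67.6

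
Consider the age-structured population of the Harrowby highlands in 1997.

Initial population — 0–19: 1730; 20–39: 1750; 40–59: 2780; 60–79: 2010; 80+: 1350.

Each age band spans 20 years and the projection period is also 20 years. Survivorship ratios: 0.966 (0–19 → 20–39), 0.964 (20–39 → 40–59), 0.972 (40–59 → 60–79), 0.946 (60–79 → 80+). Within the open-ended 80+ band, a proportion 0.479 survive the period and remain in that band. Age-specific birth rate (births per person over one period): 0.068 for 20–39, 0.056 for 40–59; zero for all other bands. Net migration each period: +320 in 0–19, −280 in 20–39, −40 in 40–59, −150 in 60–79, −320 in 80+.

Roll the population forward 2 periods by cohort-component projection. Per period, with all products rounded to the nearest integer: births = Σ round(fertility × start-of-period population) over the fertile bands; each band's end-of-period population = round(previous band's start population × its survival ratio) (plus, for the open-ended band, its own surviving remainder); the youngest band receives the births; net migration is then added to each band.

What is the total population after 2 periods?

Call the bands 1 to 5, youngest first.
Period 1.
Births: 1750 * 0.068 = 119  |  2780 * 0.056 = 156 — total 275
Band 2: 1730 * 0.966 = 1671
Band 3: 1750 * 0.964 = 1687
Band 4: 2780 * 0.972 = 2702
Band 5: 2010 * 0.946 + 1350 * 0.479 = 1901 + 647 = 2548
Net migration: Band 1 + 320 → 595; Band 2 − 280 → 1391; Band 3 − 40 → 1647; Band 4 − 150 → 2552; Band 5 − 320 → 2228
Population now: 0–19=595, 20–39=1391, 40–59=1647, 60–79=2552, 80+=2228
Period 2.
Births: 1391 * 0.068 = 95  |  1647 * 0.056 = 92 — total 187
Band 2: 595 * 0.966 = 575
Band 3: 1391 * 0.964 = 1341
Band 4: 1647 * 0.972 = 1601
Band 5: 2552 * 0.946 + 2228 * 0.479 = 2414 + 1067 = 3481
Net migration: Band 1 + 320 → 507; Band 2 − 280 → 295; Band 3 − 40 → 1301; Band 4 − 150 → 1451; Band 5 − 320 → 3161
Population now: 0–19=507, 20–39=295, 40–59=1301, 60–79=1451, 80+=3161
Total after period 2: 507 + 295 + 1301 + 1451 + 3161 = 6715

6715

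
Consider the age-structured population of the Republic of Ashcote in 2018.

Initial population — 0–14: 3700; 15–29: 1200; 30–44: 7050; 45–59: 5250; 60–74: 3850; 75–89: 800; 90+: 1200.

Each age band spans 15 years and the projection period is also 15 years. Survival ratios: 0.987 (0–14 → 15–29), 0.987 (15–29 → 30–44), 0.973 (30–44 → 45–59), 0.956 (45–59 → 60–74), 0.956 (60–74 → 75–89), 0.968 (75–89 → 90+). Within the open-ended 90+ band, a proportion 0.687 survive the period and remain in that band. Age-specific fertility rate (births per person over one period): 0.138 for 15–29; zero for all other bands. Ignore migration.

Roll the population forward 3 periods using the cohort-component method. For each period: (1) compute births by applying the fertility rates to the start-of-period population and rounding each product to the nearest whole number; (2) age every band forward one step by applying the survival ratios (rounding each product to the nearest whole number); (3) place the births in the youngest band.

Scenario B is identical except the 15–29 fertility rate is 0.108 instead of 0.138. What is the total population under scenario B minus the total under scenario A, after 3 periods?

Let band 1 be 0–14 through band 7 = 90+.
[period 1]
Births: 1200 × 0.138 = 166
Band 2: 3700 × 0.987 = 3652
Band 3: 1200 × 0.987 = 1184
Band 4: 7050 × 0.973 = 6860
Band 5: 5250 × 0.956 = 5019
Band 6: 3850 × 0.956 = 3681
Band 7: 800 × 0.968 + 1200 × 0.687 = 774 + 824 = 1598
→ [166, 3652, 1184, 6860, 5019, 3681, 1598]
[period 2]
Births: 3652 × 0.138 = 504
Band 2: 166 × 0.987 = 164
Band 3: 3652 × 0.987 = 3605
Band 4: 1184 × 0.973 = 1152
Band 5: 6860 × 0.956 = 6558
Band 6: 5019 × 0.956 = 4798
Band 7: 3681 × 0.968 + 1598 × 0.687 = 3563 + 1098 = 4661
→ [504, 164, 3605, 1152, 6558, 4798, 4661]
[period 3]
Births: 164 × 0.138 = 23
Band 2: 504 × 0.987 = 497
Band 3: 164 × 0.987 = 162
Band 4: 3605 × 0.973 = 3508
Band 5: 1152 × 0.956 = 1101
Band 6: 6558 × 0.956 = 6269
Band 7: 4798 × 0.968 + 4661 × 0.687 = 4644 + 3202 = 7846
→ [23, 497, 162, 3508, 1101, 6269, 7846]
Scenario A total after 3 periods: 19406
Scenario B projection —
[period 1]
Births: 1200 × 0.108 = 130
Band 2: 3700 × 0.987 = 3652
Band 3: 1200 × 0.987 = 1184
Band 4: 7050 × 0.973 = 6860
Band 5: 5250 × 0.956 = 5019
Band 6: 3850 × 0.956 = 3681
Band 7: 800 × 0.968 + 1200 × 0.687 = 774 + 824 = 1598
→ [130, 3652, 1184, 6860, 5019, 3681, 1598]
[period 2]
Births: 3652 × 0.108 = 394
Band 2: 130 × 0.987 = 128
Band 3: 3652 × 0.987 = 3605
Band 4: 1184 × 0.973 = 1152
Band 5: 6860 × 0.956 = 6558
Band 6: 5019 × 0.956 = 4798
Band 7: 3681 × 0.968 + 1598 × 0.687 = 3563 + 1098 = 4661
→ [394, 128, 3605, 1152, 6558, 4798, 4661]
[period 3]
Births: 128 × 0.108 = 14
Band 2: 394 × 0.987 = 389
Band 3: 128 × 0.987 = 126
Band 4: 3605 × 0.973 = 3508
Band 5: 1152 × 0.956 = 1101
Band 6: 6558 × 0.956 = 6269
Band 7: 4798 × 0.968 + 4661 × 0.687 = 4644 + 3202 = 7846
→ [14, 389, 126, 3508, 1101, 6269, 7846]
Scenario B total after 3 periods: 19253
Difference B − A = 19253 − 19406 = -153

-153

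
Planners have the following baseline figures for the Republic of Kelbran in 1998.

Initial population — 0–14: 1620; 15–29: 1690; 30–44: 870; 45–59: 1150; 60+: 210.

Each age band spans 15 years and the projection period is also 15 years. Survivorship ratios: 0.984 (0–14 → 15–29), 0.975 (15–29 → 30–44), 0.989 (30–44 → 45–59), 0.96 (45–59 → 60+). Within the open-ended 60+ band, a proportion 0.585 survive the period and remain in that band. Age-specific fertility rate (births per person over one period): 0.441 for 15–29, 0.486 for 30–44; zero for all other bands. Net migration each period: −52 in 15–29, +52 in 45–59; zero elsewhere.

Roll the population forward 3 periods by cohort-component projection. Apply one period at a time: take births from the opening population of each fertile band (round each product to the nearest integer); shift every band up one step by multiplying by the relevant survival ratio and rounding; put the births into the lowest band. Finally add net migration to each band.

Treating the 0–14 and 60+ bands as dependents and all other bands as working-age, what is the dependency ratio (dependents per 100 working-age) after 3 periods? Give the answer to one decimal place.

93.7

Let band 1 be 0–14 through band 5 = 60+.
Period 1:
Births: 1690 × 0.441 = 745  |  870 × 0.486 = 423 → total 1168
Band 2: 1620 × 0.984 = 1594
Band 3: 1690 × 0.975 = 1648
Band 4: 870 × 0.989 = 860
Band 5: 1150 × 0.96 + 210 × 0.585 = 1104 + 123 = 1227
Net migration: Band 2 − 52 → 1542; Band 4 + 52 → 912
→ [1168, 1542, 1648, 912, 1227]
Period 2:
Births: 1542 × 0.441 = 680  |  1648 × 0.486 = 801 → total 1481
Band 2: 1168 × 0.984 = 1149
Band 3: 1542 × 0.975 = 1503
Band 4: 1648 × 0.989 = 1630
Band 5: 912 × 0.96 + 1227 × 0.585 = 876 + 718 = 1594
Net migration: Band 2 − 52 → 1097; Band 4 + 52 → 1682
→ [1481, 1097, 1503, 1682, 1594]
Period 3:
Births: 1097 × 0.441 = 484  |  1503 × 0.486 = 730 → total 1214
Band 2: 1481 × 0.984 = 1457
Band 3: 1097 × 0.975 = 1070
Band 4: 1503 × 0.989 = 1486
Band 5: 1682 × 0.96 + 1594 × 0.585 = 1615 + 932 = 2547
Net migration: Band 2 − 52 → 1405; Band 4 + 52 → 1538
→ [1214, 1405, 1070, 1538, 2547]
Dependents (band 0–14 + band 60+) = 1214 + 2547 = 3761; working-age = 4013; ratio = 3761/4013 × 100 = 93.7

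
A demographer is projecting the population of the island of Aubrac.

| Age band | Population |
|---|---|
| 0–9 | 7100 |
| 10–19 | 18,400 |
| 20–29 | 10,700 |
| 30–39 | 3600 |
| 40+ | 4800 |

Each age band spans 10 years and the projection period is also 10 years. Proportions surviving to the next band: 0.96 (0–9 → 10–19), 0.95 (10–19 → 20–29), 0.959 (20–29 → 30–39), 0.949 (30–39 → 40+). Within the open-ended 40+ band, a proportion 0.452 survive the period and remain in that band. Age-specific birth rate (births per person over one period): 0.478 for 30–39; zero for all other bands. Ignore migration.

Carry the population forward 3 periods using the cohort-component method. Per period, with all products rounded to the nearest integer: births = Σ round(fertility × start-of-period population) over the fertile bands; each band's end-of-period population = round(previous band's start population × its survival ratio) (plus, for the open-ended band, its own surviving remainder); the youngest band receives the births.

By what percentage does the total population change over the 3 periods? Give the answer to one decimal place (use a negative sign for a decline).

-5.9

Numbering the groups 1..5 from youngest to oldest:
[period 1]
Births: 3600 × 0.478 = 1721
Group 2: 7100 × 0.96 = 6816
Group 3: 18400 × 0.95 = 17480
Group 4: 10700 × 0.959 = 10261
Group 5: 3600 × 0.949 + 4800 × 0.452 = 3416 + 2170 = 5586
→ [1721, 6816, 17480, 10261, 5586]
[period 2]
Births: 10261 × 0.478 = 4905
Group 2: 1721 × 0.96 = 1652
Group 3: 6816 × 0.95 = 6475
Group 4: 17480 × 0.959 = 16763
Group 5: 10261 × 0.949 + 5586 × 0.452 = 9738 + 2525 = 12263
→ [4905, 1652, 6475, 16763, 12263]
[period 3]
Births: 16763 × 0.478 = 8013
Group 2: 4905 × 0.96 = 4709
Group 3: 1652 × 0.95 = 1569
Group 4: 6475 × 0.959 = 6210
Group 5: 16763 × 0.949 + 12263 × 0.452 = 15908 + 5543 = 21451
→ [8013, 4709, 1569, 6210, 21451]
Total: 44600 → 41952; change = -2648; percentage change = -5.9%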